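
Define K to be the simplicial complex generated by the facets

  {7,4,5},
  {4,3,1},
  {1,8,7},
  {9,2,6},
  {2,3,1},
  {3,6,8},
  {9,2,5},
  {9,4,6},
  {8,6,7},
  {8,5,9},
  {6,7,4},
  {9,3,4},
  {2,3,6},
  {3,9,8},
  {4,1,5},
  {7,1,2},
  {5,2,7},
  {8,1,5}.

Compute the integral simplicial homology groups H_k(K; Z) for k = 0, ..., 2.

Fix the vertex order 1 < 2 < 3 < 4 < 5 < 6 < 7 < 8 < 9 and write every simplex with vertices in increasing order. Then dim K = 2 and the simplices of K are:

  0-simplices (9): [1], [2], [3], [4], [5], [6], [7], [8], [9]
  1-simplices (27): (27 of them)
  2-simplices (18): [1,2,3], [1,2,7], [1,3,4], [1,4,5], [1,5,8], [1,7,8], [2,3,6], [2,5,7], [2,5,9], [2,6,9], [3,4,9], [3,6,8], [3,8,9], [4,5,7], [4,6,7], [4,6,9], [5,8,9], [6,7,8]

Hence C_0 ≅ Z^9, C_1 ≅ Z^27, C_2 ≅ Z^18.

∂_1: C_1 → C_0 is given by ∂[p,q] = [q] − [p].
The 9×27 boundary matrix has rank 8 and Smith normal form diag(1,1,1,1,1,1,1,1).

∂_2: C_2 → C_1 maps a triangle to the signed sum of its edges. For instance
  ∂[3,6,8] = [6,8] − [3,8] + [3,6],
  ∂[6,7,8] = [7,8] − [6,8] + [6,7].
The resulting 27×18 matrix has rank 18, and its Smith normal form has invariant factors (1,1,1,1,1,1,1,1,1,1,1,1,1,1,1,1,1,2).

From H_k ≅ ker(∂_k) / im(∂_{k+1}) we obtain:

  H_0: rank C_0 − rank ∂_1 = 9 − 8 = 1, and the invariant factors of ∂_1 are all 1, so H_0 = Z.
  H_1: rank ker ∂_1 − rank ∂_2 = (27 − 8) − 18 = 1, and ∂_2 has invariant factor 2 > 1, so H_1 = Z ⊕ Z/2Z.
  H_2: rank ker ∂_2 − rank ∂_3 = (18 − 18) − 0 = 0, and there is no ∂_3, so H_2 = 0.

As a check, the Euler characteristic is 9 − 27 + 18 = 0, which agrees with 1 − 1 + 0 = 0.

H_0 = Z,  H_1 = Z ⊕ Z/2Z,  H_2 = 0.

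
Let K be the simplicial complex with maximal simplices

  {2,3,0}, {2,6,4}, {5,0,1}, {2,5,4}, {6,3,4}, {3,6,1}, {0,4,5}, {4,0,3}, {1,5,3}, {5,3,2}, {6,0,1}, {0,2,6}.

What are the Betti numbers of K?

Take the total order 0 < 1 < 2 < 3 < 4 < 5 < 6 on the vertex set. Then K (dimension 2) consists of the simplices:

  0-simplices (7): [0], [1], [2], [3], [4], [5], [6]
  1-simplices (18): [0,1], [0,2], [0,3], [0,4], [0,5], [0,6], [1,3], [1,5], [1,6], [2,3], [2,4], [2,5], [2,6], [3,4], [3,5], [3,6], [4,5], [4,6]
  2-simplices (12): [0,1,5], [0,1,6], [0,2,3], [0,2,6], [0,3,4], [0,4,5], [1,3,5], [1,3,6], [2,3,5], [2,4,5], [2,4,6], [3,4,6]

so the chain groups are C_0 ≅ Z^7, C_1 ≅ Z^18, C_2 ≅ Z^12.

Boundary ∂_1: C_1 → C_0 maps an edge to its endpoints' difference, ∂[p,q] = q − p.
The 7×18 boundary matrix has rank 6 and Smith normal form diag(1,1,1,1,1,1).

∂_2: C_2 → C_1 maps a triangle to the signed sum of its edges. For instance
  ∂[2,4,5] = [4,5] − [2,5] + [2,4],
  ∂[2,4,6] = [4,6] − [2,6] + [2,4].
The 18×12 boundary matrix has rank 12 and Smith normal form diag(1,1,1,1,1,1,1,1,1,1,1,2).

Reading off H_k = ker ∂_k / im ∂_{k+1}:

  H_0: rank C_0 − rank ∂_1 = 7 − 6 = 1, and the invariant factors of ∂_1 are all 1, so H_0 = Z.
  H_1: rank ker ∂_1 − rank ∂_2 = (18 − 6) − 12 = 0, and ∂_2 has invariant factor 2 > 1, so H_1 = Z_2.
  H_2: rank ker ∂_2 − rank ∂_3 = (12 − 12) − 0 = 0, and there is no ∂_3, so H_2 = 0.

As a check, the Euler characteristic is 7 − 18 + 12 = 1, which agrees with 1 − 0 + 0 = 1.

Hence the Betti numbers are b_0 = 1, b_1 = 0, b_2 = 0.

b_0 = 1, b_1 = 0, b_2 = 0.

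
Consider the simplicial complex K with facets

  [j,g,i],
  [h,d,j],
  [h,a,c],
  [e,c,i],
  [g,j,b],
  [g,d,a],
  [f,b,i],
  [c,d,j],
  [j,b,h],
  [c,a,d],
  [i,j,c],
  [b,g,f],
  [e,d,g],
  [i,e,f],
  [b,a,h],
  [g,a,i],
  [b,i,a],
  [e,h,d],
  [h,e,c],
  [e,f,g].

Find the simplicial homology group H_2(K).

H_2 ≅ 0.

Order the vertices as a < b < c < d < e < f < g < h < i < j. Listing each simplex with vertices in this order, K has dimension 2 with simplices:

  0-simplices (10): a, b, c, d, e, f, g, h, i, j
  1-simplices (30): ab, ac, ad, ag, ah, ai, bf, bg, bh, bi, bj, cd, ce, ch, ci, cj, de, dg, dh, dj, ef, eg, eh, ei, fg, fi, gi, gj, hj, ij
  2-simplices (20): abh, abi, acd, ach, adg, agi, bfg, bfi, bgj, bhj, cdj, ceh, cei, cij, deg, deh, dhj, efg, efi, gij

so the chain groups are C_0 ≅ Z^10, C_1 ≅ Z^30, C_2 ≅ Z^20.

∂_1: C_1 → C_0 sends each edge [p,q] (with p < q) to q − p. For instance
  ∂ad = d − a.
The 10×30 boundary matrix has rank 9 and Smith normal form diag(1,1,1,1,1,1,1,1,1).

Boundary ∂_2: C_2 → C_1 maps a triangle to the signed sum of its edges. For instance
  ∂dhj = hj − dj + dh,
  ∂bfi = fi − bi + bf.
As a 30×20 matrix over Z this has rank 20, with invariant factors (1,1,1,1,1,1,1,1,1,1,1,1,1,1,1,1,1,1,1,2).

From H_k ≅ ker(∂_k) / im(∂_{k+1}) we obtain:

  H_2: rank ker ∂_2 − rank ∂_3 = (20 − 20) − 0 = 0, and there is no ∂_3, so H_2 = 0.

(K is a triangulation of the Klein bottle.)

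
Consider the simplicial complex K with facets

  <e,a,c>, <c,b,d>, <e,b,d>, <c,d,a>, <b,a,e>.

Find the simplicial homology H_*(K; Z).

H_0 = Z,  H_1 = Z,  H_2 = 0.

We work with the vertex ordering a < b < c < d < e. The simplices of K, each written with vertices in increasing order, are:

  0-simplices (5): a, b, c, d, e
  1-simplices (10): ab, ac, ad, ae, bc, bd, be, cd, ce, de
  2-simplices (5): abe, acd, ace, bcd, bde

so the chain groups are C_0 ≅ Z^5, C_1 ≅ Z^10, C_2 ≅ Z^5.

Boundary ∂_1: C_1 → C_0 sends each edge [p,q] (with p < q) to q − p. For instance
  ∂ad = d − a.
The 5×10 boundary matrix has rank 4 and Smith normal form diag(1,1,1,1).

The boundary map ∂_2: C_2 → C_1 sends each 2-simplex [p,q,r] to [q,r] − [p,r] + [p,q]. For instance
  ∂bcd = cd − bd + bc,
  ∂ace = ce − ae + ac.
The 10×5 boundary matrix has rank 5 and Smith normal form diag(1,1,1,1,1).

Computing H_k = (kernel of ∂_k) / (image of ∂_{k+1}):

  H_0: rank C_0 − rank ∂_1 = 5 − 4 = 1, and the invariant factors of ∂_1 are all 1, so H_0 = Z.
  H_1: rank ker ∂_1 − rank ∂_2 = (10 − 4) − 5 = 1, and the invariant factors of ∂_2 are all 1, so H_1 = Z.
  H_2: rank ker ∂_2 − rank ∂_3 = (5 − 5) − 0 = 0, and there is no ∂_3, so H_2 = 0.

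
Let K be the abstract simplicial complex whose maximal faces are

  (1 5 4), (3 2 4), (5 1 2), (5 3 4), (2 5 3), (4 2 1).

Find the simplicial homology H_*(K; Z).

H_0 ≅ Z,  H_1 = 0,  H_2 ≅ Z.

Take the total order 1 < 2 < 3 < 4 < 5 on the vertex set. Then K (dimension 2) consists of the simplices:

  0-simplices (5): [1], [2], [3], [4], [5]
  1-simplices (9): [1,2], [1,4], [1,5], [2,3], [2,4], [2,5], [3,4], [3,5], [4,5]
  2-simplices (6): [1,2,4], [1,2,5], [1,4,5], [2,3,4], [2,3,5], [3,4,5]

Hence C_0 ≅ Z^5, C_1 ≅ Z^9, C_2 ≅ Z^6.

∂_1: C_1 → C_0 maps an edge to its endpoints' difference, ∂[p,q] = q − p. For instance
  ∂[2,5] = [5] − [2].
This gives a 5×9 integer matrix of rank 4; reducing to Smith normal form yields diagonal entries (1,1,1,1).

∂_2: C_2 → C_1 acts by ∂[p,q,r] = [q,r] − [p,r] + [p,q]. For instance
  ∂[3,4,5] = [4,5] − [3,5] + [3,4],
  ∂[1,4,5] = [4,5] − [1,5] + [1,4].
The resulting 9×6 matrix has rank 5, and its Smith normal form has invariant factors (1,1,1,1,1).

Now H_k = ker ∂_k / im ∂_{k+1}, so:

  H_0: rank C_0 − rank ∂_1 = 5 − 4 = 1, and the invariant factors of ∂_1 are all 1, so H_0 ≅ Z.
  H_1: rank ker ∂_1 − rank ∂_2 = (9 − 4) − 5 = 0, and the invariant factors of ∂_2 are all 1, so H_1 ≅ 0.
  H_2: rank ker ∂_2 − rank ∂_3 = (6 − 5) − 0 = 1, and there is no ∂_3, so H_2 ≅ Z.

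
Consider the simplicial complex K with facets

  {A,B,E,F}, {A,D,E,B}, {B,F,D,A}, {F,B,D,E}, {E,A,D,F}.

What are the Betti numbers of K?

b_0 = 1, b_1 = 0, b_2 = 0, b_3 = 1.

Take the total order A < B < D < E < F on the vertex set. Then K (dimension 3) consists of the simplices:

  0-simplices (5): A, B, D, E, F
  1-simplices (10): AB, AD, AE, AF, BD, BE, BF, DE, DF, EF
  2-simplices (10): ABD, ABE, ABF, ADE, ADF, AEF, BDE, BDF, BEF, DEF
  3-simplices (5): ABDE, ABDF, ABEF, ADEF, BDEF

Hence C_0 ≅ Z^5, C_1 ≅ Z^10, C_2 ≅ Z^10, C_3 ≅ Z^5.

Boundary ∂_1: C_1 → C_0 sends each edge [p,q] (with p < q) to q − p.
The resulting 5×10 matrix has rank 4, and its Smith normal form has invariant factors (1,1,1,1).

The boundary map ∂_2: C_2 → C_1 maps a triangle to the signed sum of its edges. For instance
  ∂BDE = DE − BE + BD,
  ∂DEF = EF − DF + DE.
The resulting 10×10 matrix has rank 6, and its Smith normal form has invariant factors (1,1,1,1,1,1).

Boundary ∂_3: C_3 → C_2 sends each 3-simplex σ to the alternating sum Σ_i (−1)^i (σ with its i-th vertex removed). For instance
  ∂BDEF = DEF − BEF + BDF − BDE,
  ∂ABEF = BEF − AEF + ABF − ABE.
The 10×5 boundary matrix has rank 4 and Smith normal form diag(1,1,1,1).

Now H_k = ker ∂_k / im ∂_{k+1}, so:

  H_0: rank C_0 − rank ∂_1 = 5 − 4 = 1, and the invariant factors of ∂_1 are all 1, so H_0 ≅ Z.
  H_1: rank ker ∂_1 − rank ∂_2 = (10 − 4) − 6 = 0, and the invariant factors of ∂_2 are all 1, so H_1 ≅ 0.
  H_2: rank ker ∂_2 − rank ∂_3 = (10 − 6) − 4 = 0, and the invariant factors of ∂_3 are all 1, so H_2 ≅ 0.
  H_3: rank ker ∂_3 − rank ∂_4 = (5 − 4) − 0 = 1, and there is no ∂_4, so H_3 ≅ Z.

Hence the Betti numbers are b_0 = 1, b_1 = 0, b_2 = 0, b_3 = 1.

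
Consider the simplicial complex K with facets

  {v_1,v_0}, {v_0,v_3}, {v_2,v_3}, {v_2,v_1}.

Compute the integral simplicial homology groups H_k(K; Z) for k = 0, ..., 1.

Fix the vertex order v_0 < v_1 < v_2 < v_3 and write every simplex with vertices in increasing order. Then dim K = 1 and the simplices of K are:

  0-simplices (4): [v_0], [v_1], [v_2], [v_3]
  1-simplices (4): [v_0,v_1], [v_0,v_3], [v_1,v_2], [v_2,v_3]

Hence C_0 ≅ Z^4, C_1 ≅ Z^4.

∂_1: C_1 → C_0 maps an edge to its endpoints' difference, ∂[p,q] = q − p.
This gives a 4×4 integer matrix of rank 3; reducing to Smith normal form yields diagonal entries (1,1,1).

Now H_k = ker ∂_k / im ∂_{k+1}, so:

  H_0: rank C_0 − rank ∂_1 = 4 − 3 = 1, and the invariant factors of ∂_1 are all 1, so H_0 = Z.
  H_1: rank ker ∂_1 − rank ∂_2 = (4 − 3) − 0 = 1, and there is no ∂_2, so H_1 = Z.

As a check, the Euler characteristic is 4 − 4 = 0, which agrees with 1 − 1 = 0.

H_0 = Z,  H_1 = Z.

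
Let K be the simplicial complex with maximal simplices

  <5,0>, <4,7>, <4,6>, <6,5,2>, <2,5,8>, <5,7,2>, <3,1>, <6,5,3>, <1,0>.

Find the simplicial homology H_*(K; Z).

H_0 = Z,  H_1 = Z^2,  H_2 = 0.

Take the total order 0 < 1 < 2 < 3 < 4 < 5 < 6 < 7 < 8 on the vertex set. Then K (dimension 2) consists of the simplices:

  0-simplices (9): [0], [1], [2], [3], [4], [5], [6], [7], [8]
  1-simplices (14): [0,1], [0,5], [1,3], [2,5], [2,6], [2,7], [2,8], [3,5], [3,6], [4,6], [4,7], [5,6], [5,7], [5,8]
  2-simplices (4): [2,5,6], [2,5,7], [2,5,8], [3,5,6]

Hence C_0 ≅ Z^9, C_1 ≅ Z^14, C_2 ≅ Z^4.

Boundary ∂_1: C_1 → C_0 maps an edge to its endpoints' difference, ∂[p,q] = q − p. For instance
  ∂[2,5] = [5] − [2].
As a 9×14 matrix over Z this has rank 8, with invariant factors (1,1,1,1,1,1,1,1).

The boundary map ∂_2: C_2 → C_1 acts by ∂[p,q,r] = [q,r] − [p,r] + [p,q]. For instance
  ∂[2,5,7] = [5,7] − [2,7] + [2,5],
  ∂[2,5,6] = [5,6] − [2,6] + [2,5].
The 14×4 boundary matrix has rank 4 and Smith normal form diag(1,1,1,1).

From H_k ≅ ker(∂_k) / im(∂_{k+1}) we obtain:

  H_0: rank C_0 − rank ∂_1 = 9 − 8 = 1, and the invariant factors of ∂_1 are all 1, so H_0 = Z.
  H_1: rank ker ∂_1 − rank ∂_2 = (14 − 8) − 4 = 2, and the invariant factors of ∂_2 are all 1, so H_1 = Z^2.
  H_2: rank ker ∂_2 − rank ∂_3 = (4 − 4) − 0 = 0, and there is no ∂_3, so H_2 = 0.

As a check, the Euler characteristic is 9 − 14 + 4 = -1, which agrees with 1 − 2 + 0 = -1.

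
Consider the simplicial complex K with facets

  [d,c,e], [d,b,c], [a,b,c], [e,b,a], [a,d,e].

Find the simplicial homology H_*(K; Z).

H_0 = Z,  H_1 = Z,  H_2 = 0.

Fix the vertex order a < b < c < d < e and write every simplex with vertices in increasing order. Then dim K = 2 and the simplices of K are:

  0-simplices (5): a, b, c, d, e
  1-simplices (10): ab, ac, ad, ae, bc, bd, be, cd, ce, de
  2-simplices (5): abc, abe, ade, bcd, cde

giving chain groups C_0 ≅ Z^5, C_1 ≅ Z^10, C_2 ≅ Z^5.

The boundary map ∂_1: C_1 → C_0 maps an edge to its endpoints' difference, ∂[p,q] = q − p. For instance
  ∂cd = d − c.
As a 5×10 matrix over Z this has rank 4, with invariant factors (1,1,1,1).

Boundary ∂_2: C_2 → C_1 acts by ∂[p,q,r] = [q,r] − [p,r] + [p,q]. For instance
  ∂abc = bc − ac + ab,
  ∂ade = de − ae + ad.
The resulting 10×5 matrix has rank 5, and its Smith normal form has invariant factors (1,1,1,1,1).

Reading off H_k = ker ∂_k / im ∂_{k+1}:

  H_0: rank C_0 − rank ∂_1 = 5 − 4 = 1, and the invariant factors of ∂_1 are all 1, so H_0 = Z.
  H_1: rank ker ∂_1 − rank ∂_2 = (10 − 4) − 5 = 1, and the invariant factors of ∂_2 are all 1, so H_1 = Z.
  H_2: rank ker ∂_2 − rank ∂_3 = (5 − 5) − 0 = 0, and there is no ∂_3, so H_2 = 0.

As a check, the Euler characteristic is 5 − 10 + 5 = 0, which agrees with 1 − 1 + 0 = 0.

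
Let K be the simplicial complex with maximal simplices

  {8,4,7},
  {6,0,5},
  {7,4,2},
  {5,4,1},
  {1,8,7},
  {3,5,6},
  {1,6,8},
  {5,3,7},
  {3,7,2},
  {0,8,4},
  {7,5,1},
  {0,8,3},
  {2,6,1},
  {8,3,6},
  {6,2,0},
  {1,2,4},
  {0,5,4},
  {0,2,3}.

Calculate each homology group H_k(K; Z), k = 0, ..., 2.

K has 9 vertices, 27 edges, 18 triangles.
rank ∂_0 = 0, rank ∂_1 = 8 ⇒ b_0 = 9 − 0 − 8 = 1; all invariant factors of ∂_1 are 1 so no torsion. So H_0 = Z.
rank ∂_1 = 8, rank ∂_2 = 18 ⇒ b_1 = 27 − 8 − 18 = 1; ∂_2 has invariant factor(s) [2] giving torsion. So H_1 = Z ⊕ Z/2Z.
rank ∂_2 = 18, rank ∂_3 = 0 ⇒ b_2 = 18 − 18 − 0 = 0. So H_2 = 0.

H_0 = Z,  H_1 = Z ⊕ Z/2Z,  H_2 = 0.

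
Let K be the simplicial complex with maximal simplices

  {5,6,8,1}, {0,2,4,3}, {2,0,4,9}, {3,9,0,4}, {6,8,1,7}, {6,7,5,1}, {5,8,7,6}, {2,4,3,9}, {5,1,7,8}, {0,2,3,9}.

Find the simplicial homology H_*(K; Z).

Take the total order 0 < 1 < 2 < 3 < 4 < 5 < 6 < 7 < 8 < 9 on the vertex set. Then K (dimension 3) consists of the simplices:

  0-simplices (10): [0], [1], [2], [3], [4], [5], [6], [7], [8], [9]
  1-simplices (20): [0,2], [0,3], [0,4], [0,9], [1,5], [1,6], [1,7], [1,8], [2,3], [2,4], [2,9], [3,4], [3,9], [4,9], [5,6], [5,7], [5,8], [6,7], [6,8], [7,8]
  2-simplices (20): (20 of them)
  3-simplices (10): [0,2,3,4], [0,2,3,9], [0,2,4,9], [0,3,4,9], [1,5,6,7], [1,5,6,8], [1,5,7,8], [1,6,7,8], [2,3,4,9], [5,6,7,8]

so the chain groups are C_0 ≅ Z^10, C_1 ≅ Z^20, C_2 ≅ Z^20, C_3 ≅ Z^10.

The boundary map ∂_1: C_1 → C_0 sends each edge [p,q] (with p < q) to q − p. For instance
  ∂[1,7] = [7] − [1].
This gives a 10×20 integer matrix of rank 8; reducing to Smith normal form yields diagonal entries (1,1,1,1,1,1,1,1).

∂_2: C_2 → C_1 maps a triangle to the signed sum of its edges. For instance
  ∂[1,6,8] = [6,8] − [1,8] + [1,6],
  ∂[2,3,9] = [3,9] − [2,9] + [2,3].
This gives a 20×20 integer matrix of rank 12; reducing to Smith normal form yields diagonal entries (1,1,1,1,1,1,1,1,1,1,1,1).

∂_3: C_3 → C_2 sends each 3-simplex σ to the alternating sum Σ_i (−1)^i (σ with its i-th vertex removed). For instance
  ∂[2,3,4,9] = [3,4,9] − [2,4,9] + [2,3,9] − [2,3,4],
  ∂[0,2,3,4] = [2,3,4] − [0,3,4] + [0,2,4] − [0,2,3].
The 20×10 boundary matrix has rank 8 and Smith normal form diag(1,1,1,1,1,1,1,1).

Computing H_k = (kernel of ∂_k) / (image of ∂_{k+1}):

  H_0: rank C_0 − rank ∂_1 = 10 − 8 = 2, and the invariant factors of ∂_1 are all 1, so H_0 ≅ Z^2.
  H_1: rank ker ∂_1 − rank ∂_2 = (20 − 8) − 12 = 0, and the invariant factors of ∂_2 are all 1, so H_1 ≅ 0.
  H_2: rank ker ∂_2 − rank ∂_3 = (20 − 12) − 8 = 0, and the invariant factors of ∂_3 are all 1, so H_2 ≅ 0.
  H_3: rank ker ∂_3 − rank ∂_4 = (10 − 8) − 0 = 2, and there is no ∂_4, so H_3 ≅ Z^2.

As a check, the Euler characteristic is 10 − 20 + 20 − 10 = 0, which agrees with 2 − 0 + 0 − 2 = 0.
(K is a triangulation of the disjoint union of the 3-sphere S^3 and the 3-sphere S^3.)

H_0 ≅ Z^2,  H_1 = 0,  H_2 = 0,  H_3 ≅ Z^2.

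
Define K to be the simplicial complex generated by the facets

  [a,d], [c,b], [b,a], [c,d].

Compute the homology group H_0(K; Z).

We work with the vertex ordering a < b < c < d. The simplices of K, each written with vertices in increasing order, are:

  0-simplices (4): a, b, c, d
  1-simplices (4): ab, ad, bc, cd

so the chain groups are C_0 ≅ Z^4, C_1 ≅ Z^4.

The boundary map ∂_1: C_1 → C_0 maps an edge to its endpoints' difference, ∂[p,q] = q − p. For instance
  ∂bc = c − b.
This gives a 4×4 integer matrix of rank 3; reducing to Smith normal form yields diagonal entries (1,1,1).

From H_k ≅ ker(∂_k) / im(∂_{k+1}) we obtain:

  H_0: rank C_0 − rank ∂_1 = 4 − 3 = 1, and the invariant factors of ∂_1 are all 1, so H_0 = Z.

(K is a triangulation of the circle S^1.)

H_0 = Z.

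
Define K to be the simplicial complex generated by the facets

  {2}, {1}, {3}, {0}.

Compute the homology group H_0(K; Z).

Order the vertices as 0 < 1 < 2 < 3. Listing each simplex with vertices in this order, K has dimension 0 with simplices:

  0-simplices (4): [0], [1], [2], [3]

Hence C_0 ≅ Z^4.

From H_k ≅ ker(∂_k) / im(∂_{k+1}) we obtain:

  H_0: rank C_0 − rank ∂_1 = 4 − 0 = 4, and there is no ∂_1, so H_0 ≅ Z^4.

H_0 ≅ Z^4.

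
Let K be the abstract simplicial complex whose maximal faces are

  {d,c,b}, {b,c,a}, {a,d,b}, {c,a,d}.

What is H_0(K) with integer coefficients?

H_0 = Z.

Take the total order a < b < c < d on the vertex set. Then K (dimension 2) consists of the simplices:

  0-simplices (4): a, b, c, d
  1-simplices (6): ab, ac, ad, bc, bd, cd
  2-simplices (4): abc, abd, acd, bcd

Hence C_0 ≅ Z^4, C_1 ≅ Z^6, C_2 ≅ Z^4.

The boundary map ∂_1: C_1 → C_0 is given by ∂[p,q] = [q] − [p].
The 4×6 boundary matrix has rank 3 and Smith normal form diag(1,1,1).

The boundary map ∂_2: C_2 → C_1 sends each 2-simplex [p,q,r] to [q,r] − [p,r] + [p,q]. For instance
  ∂acd = cd − ad + ac,
  ∂bcd = cd − bd + bc.
This gives a 6×4 integer matrix of rank 3; reducing to Smith normal form yields diagonal entries (1,1,1).

Now H_k = ker ∂_k / im ∂_{k+1}, so:

  H_0: rank C_0 − rank ∂_1 = 4 − 3 = 1, and the invariant factors of ∂_1 are all 1, so H_0 = Z.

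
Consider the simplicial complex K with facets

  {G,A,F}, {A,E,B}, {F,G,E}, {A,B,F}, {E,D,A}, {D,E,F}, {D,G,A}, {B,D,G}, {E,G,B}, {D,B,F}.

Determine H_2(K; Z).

We work with the vertex ordering A < B < D < E < F < G. The simplices of K, each written with vertices in increasing order, are:

  0-simplices (6): A, B, D, E, F, G
  1-simplices (15): AB, AD, AE, AF, AG, BD, BE, BF, BG, DE, DF, DG, EF, EG, FG
  2-simplices (10): ABE, ABF, ADE, ADG, AFG, BDF, BDG, BEG, DEF, EFG

so the chain groups are C_0 ≅ Z^6, C_1 ≅ Z^15, C_2 ≅ Z^10.

The boundary map ∂_1: C_1 → C_0 is given by ∂[p,q] = [q] − [p]. For instance
  ∂DE = E − D.
The 6×15 boundary matrix has rank 5 and Smith normal form diag(1,1,1,1,1).

The boundary map ∂_2: C_2 → C_1 acts by ∂[p,q,r] = [q,r] − [p,r] + [p,q]. For instance
  ∂ABF = BF − AF + AB,
  ∂AFG = FG − AG + AF.
The 15×10 boundary matrix has rank 10 and Smith normal form diag(1,1,1,1,1,1,1,1,1,2).

From H_k ≅ ker(∂_k) / im(∂_{k+1}) we obtain:

  H_2: rank ker ∂_2 − rank ∂_3 = (10 − 10) − 0 = 0, and there is no ∂_3, so H_2 ≅ 0.

H_2 ≅ 0.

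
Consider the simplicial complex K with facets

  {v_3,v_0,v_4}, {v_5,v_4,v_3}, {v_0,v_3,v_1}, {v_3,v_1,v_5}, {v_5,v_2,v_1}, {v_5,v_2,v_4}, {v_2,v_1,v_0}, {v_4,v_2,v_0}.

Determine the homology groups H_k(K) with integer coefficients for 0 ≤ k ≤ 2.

H_0 = Z,  H_1 = 0,  H_2 = Z.

We work with the vertex ordering v_0 < v_1 < v_2 < v_3 < v_4 < v_5. The simplices of K, each written with vertices in increasing order, are:

  0-simplices (6): [v_0], [v_1], [v_2], [v_3], [v_4], [v_5]
  1-simplices (12): [v_0,v_1], [v_0,v_2], [v_0,v_3], [v_0,v_4], [v_1,v_2], [v_1,v_3], [v_1,v_5], [v_2,v_4], [v_2,v_5], [v_3,v_4], [v_3,v_5], [v_4,v_5]
  2-simplices (8): [v_0,v_1,v_2], [v_0,v_1,v_3], [v_0,v_2,v_4], [v_0,v_3,v_4], [v_1,v_2,v_5], [v_1,v_3,v_5], [v_2,v_4,v_5], [v_3,v_4,v_5]

giving chain groups C_0 ≅ Z^6, C_1 ≅ Z^12, C_2 ≅ Z^8.

Boundary ∂_1: C_1 → C_0 is given by ∂[p,q] = [q] − [p]. For instance
  ∂[v_1,v_3] = [v_3] − [v_1].
As a 6×12 matrix over Z this has rank 5, with invariant factors (1,1,1,1,1).

∂_2: C_2 → C_1 sends each 2-simplex [p,q,r] to [q,r] − [p,r] + [p,q]. For instance
  ∂[v_0,v_2,v_4] = [v_2,v_4] − [v_0,v_4] + [v_0,v_2],
  ∂[v_3,v_4,v_5] = [v_4,v_5] − [v_3,v_5] + [v_3,v_4].
The 12×8 boundary matrix has rank 7 and Smith normal form diag(1,1,1,1,1,1,1).

From H_k ≅ ker(∂_k) / im(∂_{k+1}) we obtain:

  H_0: rank C_0 − rank ∂_1 = 6 − 5 = 1, and the invariant factors of ∂_1 are all 1, so H_0 ≅ Z.
  H_1: rank ker ∂_1 − rank ∂_2 = (12 − 5) − 7 = 0, and the invariant factors of ∂_2 are all 1, so H_1 ≅ 0.
  H_2: rank ker ∂_2 − rank ∂_3 = (8 − 7) − 0 = 1, and there is no ∂_3, so H_2 ≅ Z.

As a check, the Euler characteristic is 6 − 12 + 8 = 2, which agrees with 1 − 0 + 1 = 2.
(K is a triangulation of the 2-sphere S^2.)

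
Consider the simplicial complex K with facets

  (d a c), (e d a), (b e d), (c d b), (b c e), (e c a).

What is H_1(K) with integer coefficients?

We work with the vertex ordering a < b < c < d < e. The simplices of K, each written with vertices in increasing order, are:

  0-simplices (5): a, b, c, d, e
  1-simplices (9): ac, ad, ae, bc, bd, be, cd, ce, de
  2-simplices (6): acd, ace, ade, bcd, bce, bde

Hence C_0 ≅ Z^5, C_1 ≅ Z^9, C_2 ≅ Z^6.

Boundary ∂_1: C_1 → C_0 maps an edge to its endpoints' difference, ∂[p,q] = q − p.
The resulting 5×9 matrix has rank 4, and its Smith normal form has invariant factors (1,1,1,1).

The boundary map ∂_2: C_2 → C_1 sends each 2-simplex [p,q,r] to [q,r] − [p,r] + [p,q]. For instance
  ∂bcd = cd − bd + bc,
  ∂bde = de − be + bd.
As a 9×6 matrix over Z this has rank 5, with invariant factors (1,1,1,1,1).

Now H_k = ker ∂_k / im ∂_{k+1}, so:

  H_1: rank ker ∂_1 − rank ∂_2 = (9 − 4) − 5 = 0, and the invariant factors of ∂_2 are all 1, so H_1 = 0.

(K is a triangulation of the 2-sphere S^2.)

H_1 ≅ 0.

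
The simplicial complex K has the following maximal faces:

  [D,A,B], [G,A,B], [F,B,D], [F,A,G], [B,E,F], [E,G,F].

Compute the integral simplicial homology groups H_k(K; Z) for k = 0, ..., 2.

H_0 ≅ Z,  H_1 ≅ Z,  H_2 = 0.

Order the vertices as A < B < D < E < F < G. Listing each simplex with vertices in this order, K has dimension 2 with simplices:

  0-simplices (6): A, B, D, E, F, G
  1-simplices (12): AB, AD, AF, AG, BD, BE, BF, BG, DF, EF, EG, FG
  2-simplices (6): ABD, ABG, AFG, BDF, BEF, EFG

Hence C_0 ≅ Z^6, C_1 ≅ Z^12, C_2 ≅ Z^6.

The boundary map ∂_1: C_1 → C_0 is given by ∂[p,q] = [q] − [p]. For instance
  ∂BG = G − B.
As a 6×12 matrix over Z this has rank 5, with invariant factors (1,1,1,1,1).

The boundary map ∂_2: C_2 → C_1 acts by ∂[p,q,r] = [q,r] − [p,r] + [p,q]. For instance
  ∂EFG = FG − EG + EF,
  ∂ABD = BD − AD + AB.
This gives a 12×6 integer matrix of rank 6; reducing to Smith normal form yields diagonal entries (1,1,1,1,1,1).

Now H_k = ker ∂_k / im ∂_{k+1}, so:

  H_0: rank C_0 − rank ∂_1 = 6 − 5 = 1, and the invariant factors of ∂_1 are all 1, so H_0 ≅ Z.
  H_1: rank ker ∂_1 − rank ∂_2 = (12 − 5) − 6 = 1, and the invariant factors of ∂_2 are all 1, so H_1 ≅ Z.
  H_2: rank ker ∂_2 − rank ∂_3 = (6 − 6) − 0 = 0, and there is no ∂_3, so H_2 ≅ 0.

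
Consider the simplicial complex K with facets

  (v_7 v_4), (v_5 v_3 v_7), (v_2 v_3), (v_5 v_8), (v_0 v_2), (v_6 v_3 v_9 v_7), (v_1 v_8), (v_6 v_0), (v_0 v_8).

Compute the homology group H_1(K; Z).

H_1 ≅ Z^2.

K has 10 vertices, 15 edges, 5 triangles, 1 3-simplex.
rank ∂_1 = 9, rank ∂_2 = 4 ⇒ b_1 = 15 − 9 − 4 = 2; all invariant factors of ∂_2 are 1 so no torsion. So H_1 = Z^2.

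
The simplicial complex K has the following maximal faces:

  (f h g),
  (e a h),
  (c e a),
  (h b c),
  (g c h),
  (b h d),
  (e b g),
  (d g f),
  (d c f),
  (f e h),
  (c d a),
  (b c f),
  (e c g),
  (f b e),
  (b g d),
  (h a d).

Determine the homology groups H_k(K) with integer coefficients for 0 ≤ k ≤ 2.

Fix the vertex order a < b < c < d < e < f < g < h and write every simplex with vertices in increasing order. Then dim K = 2 and the simplices of K are:

  0-simplices (8): a, b, c, d, e, f, g, h
  1-simplices (24): ac, ad, ae, ah, bc, bd, be, bf, bg, bh, cd, ce, cf, cg, ch, df, dg, dh, ef, eg, eh, fg, fh, gh
  2-simplices (16): acd, ace, adh, aeh, bcf, bch, bdg, bdh, bef, beg, cdf, ceg, cgh, dfg, efh, fgh

Hence C_0 ≅ Z^8, C_1 ≅ Z^24, C_2 ≅ Z^16.

∂_1: C_1 → C_0 is given by ∂[p,q] = [q] − [p].
This gives a 8×24 integer matrix of rank 7; reducing to Smith normal form yields diagonal entries (1,1,1,1,1,1,1).

Boundary ∂_2: C_2 → C_1 sends each 2-simplex [p,q,r] to [q,r] − [p,r] + [p,q]. For instance
  ∂ceg = eg − cg + ce,
  ∂bef = ef − bf + be.
The resulting 24×16 matrix has rank 15, and its Smith normal form has invariant factors (1,1,1,1,1,1,1,1,1,1,1,1,1,1,1).

From H_k ≅ ker(∂_k) / im(∂_{k+1}) we obtain:

  H_0: rank C_0 − rank ∂_1 = 8 − 7 = 1, and the invariant factors of ∂_1 are all 1, so H_0 = Z.
  H_1: rank ker ∂_1 − rank ∂_2 = (24 − 7) − 15 = 2, and the invariant factors of ∂_2 are all 1, so H_1 = Z^2.
  H_2: rank ker ∂_2 − rank ∂_3 = (16 − 15) − 0 = 1, and there is no ∂_3, so H_2 = Z.

As a check, the Euler characteristic is 8 − 24 + 16 = 0, which agrees with 1 − 2 + 1 = 0.
(K is a triangulation of the torus T^2.)

H_0 = Z,  H_1 = Z^2,  H_2 = Z.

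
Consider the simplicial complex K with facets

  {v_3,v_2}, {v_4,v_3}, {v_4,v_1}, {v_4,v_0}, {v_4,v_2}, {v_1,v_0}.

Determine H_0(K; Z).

H_0 = Z.

Order the vertices as v_0 < v_1 < v_2 < v_3 < v_4. Listing each simplex with vertices in this order, K has dimension 1 with simplices:

  0-simplices (5): [v_0], [v_1], [v_2], [v_3], [v_4]
  1-simplices (6): [v_0,v_1], [v_0,v_4], [v_1,v_4], [v_2,v_3], [v_2,v_4], [v_3,v_4]

Hence C_0 ≅ Z^5, C_1 ≅ Z^6.

The boundary map ∂_1: C_1 → C_0 maps an edge to its endpoints' difference, ∂[p,q] = q − p.
As a 5×6 matrix over Z this has rank 4, with invariant factors (1,1,1,1).

From H_k ≅ ker(∂_k) / im(∂_{k+1}) we obtain:

  H_0: rank C_0 − rank ∂_1 = 5 − 4 = 1, and the invariant factors of ∂_1 are all 1, so H_0 = Z.

(K is a triangulation of a wedge of 2 circles.)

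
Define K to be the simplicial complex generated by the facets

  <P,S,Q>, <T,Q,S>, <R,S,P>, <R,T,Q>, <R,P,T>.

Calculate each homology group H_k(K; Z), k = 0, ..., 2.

H_0 = Z,  H_1 = Z,  H_2 = 0.

Fix the vertex order P < Q < R < S < T and write every simplex with vertices in increasing order. Then dim K = 2 and the simplices of K are:

  0-simplices (5): P, Q, R, S, T
  1-simplices (10): PQ, PR, PS, PT, QR, QS, QT, RS, RT, ST
  2-simplices (5): PQS, PRS, PRT, QRT, QST

so the chain groups are C_0 ≅ Z^5, C_1 ≅ Z^10, C_2 ≅ Z^5.

The boundary map ∂_1: C_1 → C_0 maps an edge to its endpoints' difference, ∂[p,q] = q − p. For instance
  ∂QR = R − Q.
The 5×10 boundary matrix has rank 4 and Smith normal form diag(1,1,1,1).

The boundary map ∂_2: C_2 → C_1 sends each 2-simplex [p,q,r] to [q,r] − [p,r] + [p,q]. For instance
  ∂PRS = RS − PS + PR,
  ∂QRT = RT − QT + QR.
This gives a 10×5 integer matrix of rank 5; reducing to Smith normal form yields diagonal entries (1,1,1,1,1).

Reading off H_k = ker ∂_k / im ∂_{k+1}:

  H_0: rank C_0 − rank ∂_1 = 5 − 4 = 1, and the invariant factors of ∂_1 are all 1, so H_0 ≅ Z.
  H_1: rank ker ∂_1 − rank ∂_2 = (10 − 4) − 5 = 1, and the invariant factors of ∂_2 are all 1, so H_1 ≅ Z.
  H_2: rank ker ∂_2 − rank ∂_3 = (5 − 5) − 0 = 0, and there is no ∂_3, so H_2 ≅ 0.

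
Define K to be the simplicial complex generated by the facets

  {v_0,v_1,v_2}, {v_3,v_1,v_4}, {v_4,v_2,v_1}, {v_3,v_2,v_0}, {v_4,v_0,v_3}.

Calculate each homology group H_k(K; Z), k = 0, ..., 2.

Fix the vertex order v_0 < v_1 < v_2 < v_3 < v_4 and write every simplex with vertices in increasing order. Then dim K = 2 and the simplices of K are:

  0-simplices (5): [v_0], [v_1], [v_2], [v_3], [v_4]
  1-simplices (10): [v_0,v_1], [v_0,v_2], [v_0,v_3], [v_0,v_4], [v_1,v_2], [v_1,v_3], [v_1,v_4], [v_2,v_3], [v_2,v_4], [v_3,v_4]
  2-simplices (5): [v_0,v_1,v_2], [v_0,v_2,v_3], [v_0,v_3,v_4], [v_1,v_2,v_4], [v_1,v_3,v_4]

Hence C_0 ≅ Z^5, C_1 ≅ Z^10, C_2 ≅ Z^5.

Boundary ∂_1: C_1 → C_0 sends each edge [p,q] (with p < q) to q − p. For instance
  ∂[v_1,v_3] = [v_3] − [v_1].
This gives a 5×10 integer matrix of rank 4; reducing to Smith normal form yields diagonal entries (1,1,1,1).

Boundary ∂_2: C_2 → C_1 maps a triangle to the signed sum of its edges. For instance
  ∂[v_0,v_3,v_4] = [v_3,v_4] − [v_0,v_4] + [v_0,v_3],
  ∂[v_1,v_2,v_4] = [v_2,v_4] − [v_1,v_4] + [v_1,v_2].
The resulting 10×5 matrix has rank 5, and its Smith normal form has invariant factors (1,1,1,1,1).

Reading off H_k = ker ∂_k / im ∂_{k+1}:

  H_0: rank C_0 − rank ∂_1 = 5 − 4 = 1, and the invariant factors of ∂_1 are all 1, so H_0 ≅ Z.
  H_1: rank ker ∂_1 − rank ∂_2 = (10 − 4) − 5 = 1, and the invariant factors of ∂_2 are all 1, so H_1 ≅ Z.
  H_2: rank ker ∂_2 − rank ∂_3 = (5 − 5) − 0 = 0, and there is no ∂_3, so H_2 ≅ 0.

(K is a triangulation of the Möbius band.)

H_0 ≅ Z,  H_1 ≅ Z,  H_2 = 0.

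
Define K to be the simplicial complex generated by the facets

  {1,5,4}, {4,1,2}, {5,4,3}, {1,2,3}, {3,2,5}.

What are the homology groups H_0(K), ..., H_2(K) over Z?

H_0 ≅ Z,  H_1 ≅ Z,  H_2 = 0.

Fix the vertex order 1 < 2 < 3 < 4 < 5 and write every simplex with vertices in increasing order. Then dim K = 2 and the simplices of K are:

  0-simplices (5): [1], [2], [3], [4], [5]
  1-simplices (10): [1,2], [1,3], [1,4], [1,5], [2,3], [2,4], [2,5], [3,4], [3,5], [4,5]
  2-simplices (5): [1,2,3], [1,2,4], [1,4,5], [2,3,5], [3,4,5]

Hence C_0 ≅ Z^5, C_1 ≅ Z^10, C_2 ≅ Z^5.

∂_1: C_1 → C_0 sends each edge [p,q] (with p < q) to q − p.
This gives a 5×10 integer matrix of rank 4; reducing to Smith normal form yields diagonal entries (1,1,1,1).

Boundary ∂_2: C_2 → C_1 maps a triangle to the signed sum of its edges. For instance
  ∂[3,4,5] = [4,5] − [3,5] + [3,4],
  ∂[2,3,5] = [3,5] − [2,5] + [2,3].
This gives a 10×5 integer matrix of rank 5; reducing to Smith normal form yields diagonal entries (1,1,1,1,1).

From H_k ≅ ker(∂_k) / im(∂_{k+1}) we obtain:

  H_0: rank C_0 − rank ∂_1 = 5 − 4 = 1, and the invariant factors of ∂_1 are all 1, so H_0 ≅ Z.
  H_1: rank ker ∂_1 − rank ∂_2 = (10 − 4) − 5 = 1, and the invariant factors of ∂_2 are all 1, so H_1 ≅ Z.
  H_2: rank ker ∂_2 − rank ∂_3 = (5 − 5) − 0 = 0, and there is no ∂_3, so H_2 ≅ 0.

(K is a triangulation of the Möbius band.)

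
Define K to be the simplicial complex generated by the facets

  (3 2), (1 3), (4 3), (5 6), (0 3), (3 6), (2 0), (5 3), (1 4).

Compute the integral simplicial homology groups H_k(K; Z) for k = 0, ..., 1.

Fix the vertex order 0 < 1 < 2 < 3 < 4 < 5 < 6 and write every simplex with vertices in increasing order. Then dim K = 1 and the simplices of K are:

  0-simplices (7): [0], [1], [2], [3], [4], [5], [6]
  1-simplices (9): [0,2], [0,3], [1,3], [1,4], [2,3], [3,4], [3,5], [3,6], [5,6]

giving chain groups C_0 ≅ Z^7, C_1 ≅ Z^9.

The boundary map ∂_1: C_1 → C_0 is given by ∂[p,q] = [q] − [p].
This gives a 7×9 integer matrix of rank 6; reducing to Smith normal form yields diagonal entries (1,1,1,1,1,1).

From H_k ≅ ker(∂_k) / im(∂_{k+1}) we obtain:

  H_0: rank C_0 − rank ∂_1 = 7 − 6 = 1, and the invariant factors of ∂_1 are all 1, so H_0 ≅ Z.
  H_1: rank ker ∂_1 − rank ∂_2 = (9 − 6) − 0 = 3, and there is no ∂_2, so H_1 ≅ Z^3.

(K is a triangulation of a wedge of 3 circles.)

H_0 ≅ Z,  H_1 ≅ Z^3.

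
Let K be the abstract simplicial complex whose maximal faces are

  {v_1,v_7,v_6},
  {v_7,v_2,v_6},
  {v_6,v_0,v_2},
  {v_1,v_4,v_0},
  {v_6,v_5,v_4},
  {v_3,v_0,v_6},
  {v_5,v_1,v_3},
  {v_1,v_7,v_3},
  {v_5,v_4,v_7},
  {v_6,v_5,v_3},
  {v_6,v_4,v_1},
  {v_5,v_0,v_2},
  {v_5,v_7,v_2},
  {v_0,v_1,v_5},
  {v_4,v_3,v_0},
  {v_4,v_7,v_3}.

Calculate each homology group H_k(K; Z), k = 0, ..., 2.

H_0 ≅ Z,  H_1 ≅ Z^2,  H_2 ≅ Z.

Fix the vertex order v_0 < v_1 < v_2 < v_3 < v_4 < v_5 < v_6 < v_7 and write every simplex with vertices in increasing order. Then dim K = 2 and the simplices of K are:

  0-simplices (8): [v_0], [v_1], [v_2], [v_3], [v_4], [v_5], [v_6], [v_7]
  1-simplices (24): (24 of them)
  2-simplices (16): (16 of them)

Hence C_0 ≅ Z^8, C_1 ≅ Z^24, C_2 ≅ Z^16.

∂_1: C_1 → C_0 is given by ∂[p,q] = [q] − [p].
As a 8×24 matrix over Z this has rank 7, with invariant factors (1,1,1,1,1,1,1).

Boundary ∂_2: C_2 → C_1 sends each 2-simplex [p,q,r] to [q,r] − [p,r] + [p,q]. For instance
  ∂[v_3,v_4,v_7] = [v_4,v_7] − [v_3,v_7] + [v_3,v_4],
  ∂[v_0,v_3,v_4] = [v_3,v_4] − [v_0,v_4] + [v_0,v_3].
The resulting 24×16 matrix has rank 15, and its Smith normal form has invariant factors (1,1,1,1,1,1,1,1,1,1,1,1,1,1,1).

Reading off H_k = ker ∂_k / im ∂_{k+1}:

  H_0: rank C_0 − rank ∂_1 = 8 − 7 = 1, and the invariant factors of ∂_1 are all 1, so H_0 = Z.
  H_1: rank ker ∂_1 − rank ∂_2 = (24 − 7) − 15 = 2, and the invariant factors of ∂_2 are all 1, so H_1 = Z^2.
  H_2: rank ker ∂_2 − rank ∂_3 = (16 − 15) − 0 = 1, and there is no ∂_3, so H_2 = Z.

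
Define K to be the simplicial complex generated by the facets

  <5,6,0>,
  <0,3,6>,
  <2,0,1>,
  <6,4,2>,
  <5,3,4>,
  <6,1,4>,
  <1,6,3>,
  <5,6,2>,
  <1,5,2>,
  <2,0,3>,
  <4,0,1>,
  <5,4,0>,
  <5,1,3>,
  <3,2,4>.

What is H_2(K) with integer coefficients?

We work with the vertex ordering 0 < 1 < 2 < 3 < 4 < 5 < 6. The simplices of K, each written with vertices in increasing order, are:

  0-simplices (7): [0], [1], [2], [3], [4], [5], [6]
  1-simplices (21): [0,1], [0,2], [0,3], [0,4], [0,5], [0,6], [1,2], [1,3], [1,4], [1,5], [1,6], [2,3], [2,4], [2,5], [2,6], [3,4], [3,5], [3,6], [4,5], [4,6], [5,6]
  2-simplices (14): [0,1,2], [0,1,4], [0,2,3], [0,3,6], [0,4,5], [0,5,6], [1,2,5], [1,3,5], [1,3,6], [1,4,6], [2,3,4], [2,4,6], [2,5,6], [3,4,5]

Hence C_0 ≅ Z^7, C_1 ≅ Z^21, C_2 ≅ Z^14.

∂_1: C_1 → C_0 is given by ∂[p,q] = [q] − [p].
The resulting 7×21 matrix has rank 6, and its Smith normal form has invariant factors (1,1,1,1,1,1).

The boundary map ∂_2: C_2 → C_1 acts by ∂[p,q,r] = [q,r] − [p,r] + [p,q]. For instance
  ∂[1,4,6] = [4,6] − [1,6] + [1,4],
  ∂[0,4,5] = [4,5] − [0,5] + [0,4].
The 21×14 boundary matrix has rank 13 and Smith normal form diag(1,1,1,1,1,1,1,1,1,1,1,1,1).

Reading off H_k = ker ∂_k / im ∂_{k+1}:

  H_2: rank ker ∂_2 − rank ∂_3 = (14 − 13) − 0 = 1, and there is no ∂_3, so H_2 = Z.

(K is a triangulation of the torus T^2.)

H_2 = Z.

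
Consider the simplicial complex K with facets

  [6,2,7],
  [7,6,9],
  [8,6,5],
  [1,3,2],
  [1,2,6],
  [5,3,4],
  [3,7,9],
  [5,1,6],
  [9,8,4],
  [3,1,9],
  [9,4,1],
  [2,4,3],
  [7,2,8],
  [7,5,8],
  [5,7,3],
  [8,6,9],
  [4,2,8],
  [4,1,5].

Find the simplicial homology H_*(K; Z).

H_0 ≅ Z,  H_1 ≅ Z × Z/2,  H_2 = 0.

Fix the vertex order 1 < 2 < 3 < 4 < 5 < 6 < 7 < 8 < 9 and write every simplex with vertices in increasing order. Then dim K = 2 and the simplices of K are:

  0-simplices (9): [1], [2], [3], [4], [5], [6], [7], [8], [9]
  1-simplices (27): (27 of them)
  2-simplices (18): [1,2,3], [1,2,6], [1,3,9], [1,4,5], [1,4,9], [1,5,6], [2,3,4], [2,4,8], [2,6,7], [2,7,8], [3,4,5], [3,5,7], [3,7,9], [4,8,9], [5,6,8], [5,7,8], [6,7,9], [6,8,9]

giving chain groups C_0 ≅ Z^9, C_1 ≅ Z^27, C_2 ≅ Z^18.

∂_1: C_1 → C_0 is given by ∂[p,q] = [q] − [p].
The resulting 9×27 matrix has rank 8, and its Smith normal form has invariant factors (1,1,1,1,1,1,1,1).

∂_2: C_2 → C_1 acts by ∂[p,q,r] = [q,r] − [p,r] + [p,q]. For instance
  ∂[6,7,9] = [7,9] − [6,9] + [6,7],
  ∂[1,2,3] = [2,3] − [1,3] + [1,2].
The resulting 27×18 matrix has rank 18, and its Smith normal form has invariant factors (1,1,1,1,1,1,1,1,1,1,1,1,1,1,1,1,1,2).

Reading off H_k = ker ∂_k / im ∂_{k+1}:

  H_0: rank C_0 − rank ∂_1 = 9 − 8 = 1, and the invariant factors of ∂_1 are all 1, so H_0 = Z.
  H_1: rank ker ∂_1 − rank ∂_2 = (27 − 8) − 18 = 1, and ∂_2 has invariant factor 2 > 1, so H_1 = Z × Z/2.
  H_2: rank ker ∂_2 − rank ∂_3 = (18 − 18) − 0 = 0, and there is no ∂_3, so H_2 = 0.

As a check, the Euler characteristic is 9 − 27 + 18 = 0, which agrees with 1 − 1 + 0 = 0.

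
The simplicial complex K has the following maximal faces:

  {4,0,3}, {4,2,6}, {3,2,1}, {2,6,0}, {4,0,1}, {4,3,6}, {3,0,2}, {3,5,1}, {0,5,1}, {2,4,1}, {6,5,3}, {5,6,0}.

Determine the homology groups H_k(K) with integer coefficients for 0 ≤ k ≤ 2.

H_0 ≅ Z,  H_1 ≅ Z/2Z,  H_2 = 0.

Order the vertices as 0 < 1 < 2 < 3 < 4 < 5 < 6. Listing each simplex with vertices in this order, K has dimension 2 with simplices:

  0-simplices (7): [0], [1], [2], [3], [4], [5], [6]
  1-simplices (18): [0,1], [0,2], [0,3], [0,4], [0,5], [0,6], [1,2], [1,3], [1,4], [1,5], [2,3], [2,4], [2,6], [3,4], [3,5], [3,6], [4,6], [5,6]
  2-simplices (12): [0,1,4], [0,1,5], [0,2,3], [0,2,6], [0,3,4], [0,5,6], [1,2,3], [1,2,4], [1,3,5], [2,4,6], [3,4,6], [3,5,6]

giving chain groups C_0 ≅ Z^7, C_1 ≅ Z^18, C_2 ≅ Z^12.

Boundary ∂_1: C_1 → C_0 maps an edge to its endpoints' difference, ∂[p,q] = q − p.
This gives a 7×18 integer matrix of rank 6; reducing to Smith normal form yields diagonal entries (1,1,1,1,1,1).

The boundary map ∂_2: C_2 → C_1 maps a triangle to the signed sum of its edges. For instance
  ∂[3,4,6] = [4,6] − [3,6] + [3,4],
  ∂[1,2,3] = [2,3] − [1,3] + [1,2].
The resulting 18×12 matrix has rank 12, and its Smith normal form has invariant factors (1,1,1,1,1,1,1,1,1,1,1,2).

From H_k ≅ ker(∂_k) / im(∂_{k+1}) we obtain:

  H_0: rank C_0 − rank ∂_1 = 7 − 6 = 1, and the invariant factors of ∂_1 are all 1, so H_0 = Z.
  H_1: rank ker ∂_1 − rank ∂_2 = (18 − 6) − 12 = 0, and ∂_2 has invariant factor 2 > 1, so H_1 = Z/2Z.
  H_2: rank ker ∂_2 − rank ∂_3 = (12 − 12) − 0 = 0, and there is no ∂_3, so H_2 = 0.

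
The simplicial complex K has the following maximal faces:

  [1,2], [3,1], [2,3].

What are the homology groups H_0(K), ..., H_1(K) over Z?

We work with the vertex ordering 1 < 2 < 3. The simplices of K, each written with vertices in increasing order, are:

  0-simplices (3): [1], [2], [3]
  1-simplices (3): [1,2], [1,3], [2,3]

giving chain groups C_0 ≅ Z^3, C_1 ≅ Z^3.

The boundary map ∂_1: C_1 → C_0 is given by ∂[p,q] = [q] − [p].
This gives a 3×3 integer matrix of rank 2; reducing to Smith normal form yields diagonal entries (1,1).

Reading off H_k = ker ∂_k / im ∂_{k+1}:

  H_0: rank C_0 − rank ∂_1 = 3 − 2 = 1, and the invariant factors of ∂_1 are all 1, so H_0 ≅ Z.
  H_1: rank ker ∂_1 − rank ∂_2 = (3 − 2) − 0 = 1, and there is no ∂_2, so H_1 ≅ Z.

H_0 ≅ Z,  H_1 ≅ Z.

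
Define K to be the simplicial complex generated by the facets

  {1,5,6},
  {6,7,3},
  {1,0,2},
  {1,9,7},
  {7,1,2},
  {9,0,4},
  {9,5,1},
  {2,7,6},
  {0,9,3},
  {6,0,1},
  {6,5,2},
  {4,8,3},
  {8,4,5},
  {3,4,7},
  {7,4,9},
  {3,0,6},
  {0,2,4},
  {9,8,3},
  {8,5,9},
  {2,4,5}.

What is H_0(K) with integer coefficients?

H_0 ≅ Z.

K has 10 vertices, 30 edges, 20 triangles.
rank ∂_0 = 0, rank ∂_1 = 9 ⇒ b_0 = 10 − 0 − 9 = 1; all invariant factors of ∂_1 are 1 so no torsion. So H_0 ≅ Z.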